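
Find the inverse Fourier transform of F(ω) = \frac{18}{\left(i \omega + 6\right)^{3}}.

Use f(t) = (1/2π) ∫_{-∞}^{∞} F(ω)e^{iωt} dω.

f(t) = 9 t^{2} e^{- 6 t} u\left(t\right)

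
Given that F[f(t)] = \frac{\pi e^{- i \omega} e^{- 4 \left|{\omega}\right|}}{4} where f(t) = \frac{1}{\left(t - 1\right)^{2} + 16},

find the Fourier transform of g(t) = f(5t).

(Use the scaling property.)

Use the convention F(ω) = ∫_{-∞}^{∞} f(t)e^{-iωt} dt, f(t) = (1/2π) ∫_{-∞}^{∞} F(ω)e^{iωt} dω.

F[g](ω) = \frac{\pi e^{- \frac{i \omega}{5} - \frac{4 \left|{\omega}\right|}{5}}}{20}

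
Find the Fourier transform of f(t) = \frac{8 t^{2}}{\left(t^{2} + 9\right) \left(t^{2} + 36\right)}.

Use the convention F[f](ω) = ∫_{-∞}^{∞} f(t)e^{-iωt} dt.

F(ω) = \frac{8 \pi \left(2 - e^{3 \left|{\omega}\right|}\right) e^{- 6 \left|{\omega}\right|}}{9}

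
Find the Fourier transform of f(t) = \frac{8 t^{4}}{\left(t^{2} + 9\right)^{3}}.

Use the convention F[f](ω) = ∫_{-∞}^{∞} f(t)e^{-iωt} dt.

F(ω) = \pi \left(3 \omega^{2} - 5 \left|{\omega}\right| + 1\right) e^{- 3 \left|{\omega}\right|}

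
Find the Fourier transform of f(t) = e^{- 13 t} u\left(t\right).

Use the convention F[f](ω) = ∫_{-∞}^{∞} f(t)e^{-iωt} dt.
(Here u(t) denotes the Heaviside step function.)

F(ω) = \frac{1}{i \omega + 13}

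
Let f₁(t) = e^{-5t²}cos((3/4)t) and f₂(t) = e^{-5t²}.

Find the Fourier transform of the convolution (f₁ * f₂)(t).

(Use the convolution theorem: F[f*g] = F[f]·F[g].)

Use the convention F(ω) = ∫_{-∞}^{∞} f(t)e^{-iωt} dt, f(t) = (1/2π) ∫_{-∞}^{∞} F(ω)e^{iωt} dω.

F[f₁*f₂](ω) = \frac{\pi \left(e^{\frac{3 \omega}{20}} + 1\right) e^{- \frac{\omega^{2}}{10} - \frac{3 \omega}{40} - \frac{9}{320}}}{10}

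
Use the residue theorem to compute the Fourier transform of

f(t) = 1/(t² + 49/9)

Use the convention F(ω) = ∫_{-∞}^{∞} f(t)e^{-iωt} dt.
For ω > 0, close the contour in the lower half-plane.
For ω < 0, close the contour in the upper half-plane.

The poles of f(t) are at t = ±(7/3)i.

Let g(z) = f(z)e^{-iωz}; for large |z| the factor e^{-iωz} decays in the lower half-plane when ω > 0 and in the upper half-plane when ω < 0.

Case ω > 0 (lower half-plane, clockwise contour ⇒ F(ω) = -2πi·ΣRes):
  Res_{z = - \frac{7 i}{3}} g(z) = \frac{3 i e^{- \frac{7 \omega}{3}}}{14}
  F(ω) = -2πi·ΣRes = \frac{3 \pi e^{- \frac{7 \omega}{3}}}{7}

Case ω < 0 (upper half-plane, counterclockwise contour ⇒ F(ω) = +2πi·ΣRes):
  Res_{z = \frac{7 i}{3}} g(z) = - \frac{3 i e^{\frac{7 \omega}{3}}}{14}
  F(ω) = 2πi·ΣRes = \frac{3 \pi e^{\frac{7 \omega}{3}}}{7}

Both cases combine into a single formula in |ω|:

F(ω) = \frac{3 \pi e^{- \frac{7 \left|{\omega}\right|}{3}}}{7}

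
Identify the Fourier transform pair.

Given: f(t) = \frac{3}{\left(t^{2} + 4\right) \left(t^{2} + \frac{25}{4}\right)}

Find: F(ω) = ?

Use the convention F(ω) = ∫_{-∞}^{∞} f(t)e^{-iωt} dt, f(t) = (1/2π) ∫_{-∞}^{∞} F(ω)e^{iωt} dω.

F(ω) = \frac{2 \pi e^{- 2 \left|{\omega}\right|}}{3} - \frac{8 \pi e^{- \frac{5 \left|{\omega}\right|}{2}}}{15}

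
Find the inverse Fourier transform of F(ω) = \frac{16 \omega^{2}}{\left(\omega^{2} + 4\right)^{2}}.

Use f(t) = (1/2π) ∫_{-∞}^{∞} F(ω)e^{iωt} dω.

f(t) = 2 \left(1 - 2 \left|{t}\right|\right) e^{- 2 \left|{t}\right|}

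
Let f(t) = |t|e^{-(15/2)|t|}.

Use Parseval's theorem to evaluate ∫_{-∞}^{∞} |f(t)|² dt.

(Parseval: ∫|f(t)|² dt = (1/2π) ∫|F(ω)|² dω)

∫|f(t)|² dt = \frac{4}{3375}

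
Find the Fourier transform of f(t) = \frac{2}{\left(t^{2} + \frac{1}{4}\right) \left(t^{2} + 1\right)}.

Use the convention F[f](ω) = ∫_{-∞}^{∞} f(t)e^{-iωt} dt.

F(ω) = - \frac{8 \pi e^{- \left|{\omega}\right|}}{3} + \frac{16 \pi e^{- \frac{\left|{\omega}\right|}{2}}}{3}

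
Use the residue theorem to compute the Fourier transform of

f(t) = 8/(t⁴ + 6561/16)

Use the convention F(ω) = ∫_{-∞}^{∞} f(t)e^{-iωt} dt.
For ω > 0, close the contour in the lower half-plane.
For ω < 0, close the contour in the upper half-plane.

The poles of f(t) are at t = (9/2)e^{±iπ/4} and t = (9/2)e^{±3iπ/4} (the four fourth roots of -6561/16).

Let g(z) = f(z)e^{-iωz}; for large |z| the factor e^{-iωz} decays in the lower half-plane when ω > 0 and in the upper half-plane when ω < 0.

Case ω > 0 (lower half-plane, clockwise contour ⇒ F(ω) = -2πi·ΣRes):
  Res_{z = - \frac{9 \sqrt{2}}{4} - \frac{9 \sqrt{2} i}{4}} g(z) = \frac{8 \sqrt{2} \left(1 + i\right) e^{\frac{9 \sqrt{2} \omega \left(-1 + i\right)}{4}}}{729}
  Res_{z = \frac{9 \sqrt{2}}{4} - \frac{9 \sqrt{2} i}{4}} g(z) = \frac{8 \sqrt{2} \left(-1 + i\right) e^{- \frac{9 \sqrt{2} \omega \left(1 + i\right)}{4}}}{729}
  F(ω) = -2πi·ΣRes = \frac{16 \sqrt{2} \pi \left(\left(1 - i\right) e^{\frac{9 \sqrt{2} i \omega}{2}} + 1 + i\right) e^{- \frac{9 \sqrt{2} \omega \left(1 + i\right)}{4}}}{729} = \frac{64 \pi e^{- \frac{9 \sqrt{2} \omega}{4}} \sin{\left(\frac{9 \sqrt{2} \omega}{4} + \frac{\pi}{4} \right)}}{729}

Case ω < 0 (upper half-plane, counterclockwise contour ⇒ F(ω) = +2πi·ΣRes):
  Res_{z = \frac{9 \sqrt{2}}{4} + \frac{9 \sqrt{2} i}{4}} g(z) = - \frac{8 \sqrt{2} \left(1 + i\right) e^{\frac{9 \sqrt{2} \omega \left(1 - i\right)}{4}}}{729}
  Res_{z = - \frac{9 \sqrt{2}}{4} + \frac{9 \sqrt{2} i}{4}} g(z) = \frac{8 \sqrt{2} \left(1 - i\right) e^{\frac{9 \sqrt{2} \omega \left(1 + i\right)}{4}}}{729}
  F(ω) = 2πi·ΣRes = - \frac{16 \sqrt{2} i \pi \left(\left(1 + i\right) e^{\frac{9 \sqrt{2} \omega \left(1 - i\right)}{4}} - \left(1 - i\right) e^{\frac{9 \sqrt{2} \omega \left(1 + i\right)}{4}}\right)}{729} = \frac{64 \pi e^{\frac{9 \sqrt{2} \omega}{4}} \cos{\left(\frac{9 \sqrt{2} \omega}{4} + \frac{\pi}{4} \right)}}{729}

Both cases combine into a single formula in |ω|:

F(ω) = \frac{64 \pi e^{- \frac{9 \sqrt{2} \left|{\omega}\right|}{4}} \sin{\left(\frac{9 \sqrt{2} \left|{\omega}\right|}{4} + \frac{\pi}{4} \right)}}{729}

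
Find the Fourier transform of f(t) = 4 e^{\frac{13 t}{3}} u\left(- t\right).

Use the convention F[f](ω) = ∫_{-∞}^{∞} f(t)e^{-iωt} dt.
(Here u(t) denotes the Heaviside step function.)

F(ω) = - \frac{12}{3 i \omega - 13}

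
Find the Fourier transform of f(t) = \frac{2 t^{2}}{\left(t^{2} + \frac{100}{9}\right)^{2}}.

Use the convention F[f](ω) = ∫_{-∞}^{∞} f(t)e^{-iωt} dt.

F(ω) = \frac{\pi \left(3 - 10 \left|{\omega}\right|\right) e^{- \frac{10 \left|{\omega}\right|}{3}}}{10}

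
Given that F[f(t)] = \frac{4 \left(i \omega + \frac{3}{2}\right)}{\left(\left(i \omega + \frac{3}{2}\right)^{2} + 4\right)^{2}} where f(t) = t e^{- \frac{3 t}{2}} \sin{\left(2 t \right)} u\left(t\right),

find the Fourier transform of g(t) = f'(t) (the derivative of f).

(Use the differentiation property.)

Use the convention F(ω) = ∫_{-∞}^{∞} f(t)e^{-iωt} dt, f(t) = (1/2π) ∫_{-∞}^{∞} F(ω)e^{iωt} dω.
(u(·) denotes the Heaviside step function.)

F[g](ω) = \frac{32 i \omega \left(2 i \omega + 3\right)}{\left(\left(2 i \omega + 3\right)^{2} + 16\right)^{2}}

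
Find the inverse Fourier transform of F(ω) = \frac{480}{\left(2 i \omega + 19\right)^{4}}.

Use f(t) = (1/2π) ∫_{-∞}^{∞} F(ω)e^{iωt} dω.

f(t) = 5 t^{3} e^{- \frac{19 t}{2}} u\left(t\right)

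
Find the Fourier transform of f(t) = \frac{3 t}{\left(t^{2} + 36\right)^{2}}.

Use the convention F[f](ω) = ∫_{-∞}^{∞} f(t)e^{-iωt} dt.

F(ω) = - \frac{i \pi \omega e^{- 6 \left|{\omega}\right|}}{4}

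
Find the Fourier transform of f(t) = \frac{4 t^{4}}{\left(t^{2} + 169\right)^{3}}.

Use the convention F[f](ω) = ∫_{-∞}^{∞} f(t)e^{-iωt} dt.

F(ω) = \frac{\pi \left(169 \omega^{2} - 65 \left|{\omega}\right| + 3\right) e^{- 13 \left|{\omega}\right|}}{26}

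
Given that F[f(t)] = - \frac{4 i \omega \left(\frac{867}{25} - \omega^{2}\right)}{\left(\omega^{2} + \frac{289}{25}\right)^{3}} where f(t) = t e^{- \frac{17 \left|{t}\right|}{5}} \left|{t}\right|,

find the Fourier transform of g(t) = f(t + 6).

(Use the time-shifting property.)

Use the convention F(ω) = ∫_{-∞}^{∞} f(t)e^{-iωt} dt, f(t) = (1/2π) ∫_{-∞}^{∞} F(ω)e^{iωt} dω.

F[g](ω) = \frac{2500 i \omega \left(25 \omega^{2} - 867\right) e^{6 i \omega}}{\left(25 \omega^{2} + 289\right)^{3}}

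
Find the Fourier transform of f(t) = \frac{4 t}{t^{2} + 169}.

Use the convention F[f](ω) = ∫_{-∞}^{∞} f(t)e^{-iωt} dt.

F(ω) = - 4 i \pi e^{- 13 \left|{\omega}\right|} \operatorname{sign}{\left(\omega \right)}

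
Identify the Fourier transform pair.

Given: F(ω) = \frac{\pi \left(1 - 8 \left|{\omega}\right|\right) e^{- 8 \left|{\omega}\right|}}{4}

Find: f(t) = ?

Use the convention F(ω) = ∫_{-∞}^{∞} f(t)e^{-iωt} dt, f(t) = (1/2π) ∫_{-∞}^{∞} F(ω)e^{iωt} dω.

f(t) = \frac{4 t^{2}}{\left(t^{2} + 64\right)^{2}}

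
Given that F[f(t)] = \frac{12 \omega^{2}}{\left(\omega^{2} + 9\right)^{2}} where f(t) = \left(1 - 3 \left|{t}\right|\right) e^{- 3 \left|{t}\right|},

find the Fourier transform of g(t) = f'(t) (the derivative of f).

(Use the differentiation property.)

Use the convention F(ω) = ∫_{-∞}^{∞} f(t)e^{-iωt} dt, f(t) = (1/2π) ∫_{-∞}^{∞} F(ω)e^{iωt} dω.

F[g](ω) = \frac{12 i \omega^{3}}{\left(\omega^{2} + 9\right)^{2}}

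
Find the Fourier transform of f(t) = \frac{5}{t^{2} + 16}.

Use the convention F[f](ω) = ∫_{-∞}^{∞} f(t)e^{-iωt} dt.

F(ω) = \frac{5 \pi e^{- 4 \left|{\omega}\right|}}{4}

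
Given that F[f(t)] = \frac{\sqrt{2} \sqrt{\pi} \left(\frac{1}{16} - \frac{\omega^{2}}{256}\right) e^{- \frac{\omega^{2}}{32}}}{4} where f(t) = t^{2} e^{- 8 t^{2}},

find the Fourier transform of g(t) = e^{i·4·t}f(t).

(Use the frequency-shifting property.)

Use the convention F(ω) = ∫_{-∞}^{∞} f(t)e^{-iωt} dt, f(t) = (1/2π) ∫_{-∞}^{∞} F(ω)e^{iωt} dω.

F[g](ω) = \frac{\sqrt{2} \sqrt{\pi} \left(16 - \left(\omega - 4\right)^{2}\right) e^{- \frac{\left(\omega - 4\right)^{2}}{32}}}{1024}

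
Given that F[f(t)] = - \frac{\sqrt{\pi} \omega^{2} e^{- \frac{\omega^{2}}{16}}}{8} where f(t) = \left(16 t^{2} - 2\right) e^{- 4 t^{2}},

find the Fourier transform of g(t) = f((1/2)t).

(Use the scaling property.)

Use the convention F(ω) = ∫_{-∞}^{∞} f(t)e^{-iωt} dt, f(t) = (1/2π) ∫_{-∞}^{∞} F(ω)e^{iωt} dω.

F[g](ω) = - \sqrt{\pi} \omega^{2} e^{- \frac{\omega^{2}}{4}}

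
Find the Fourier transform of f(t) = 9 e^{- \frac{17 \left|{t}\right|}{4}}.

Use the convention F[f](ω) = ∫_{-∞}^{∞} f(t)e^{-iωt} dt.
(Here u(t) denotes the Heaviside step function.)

F(ω) = \frac{1224}{16 \omega^{2} + 289}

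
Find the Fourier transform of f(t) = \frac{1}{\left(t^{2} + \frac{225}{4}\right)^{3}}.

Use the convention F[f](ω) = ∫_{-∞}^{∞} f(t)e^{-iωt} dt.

F(ω) = \frac{\pi \left(75 \omega^{2} + 30 \left|{\omega}\right| + 4\right) e^{- \frac{15 \left|{\omega}\right|}{2}}}{253125}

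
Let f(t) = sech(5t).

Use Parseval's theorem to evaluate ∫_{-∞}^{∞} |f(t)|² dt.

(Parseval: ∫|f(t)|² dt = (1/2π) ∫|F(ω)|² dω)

∫|f(t)|² dt = \frac{2}{5}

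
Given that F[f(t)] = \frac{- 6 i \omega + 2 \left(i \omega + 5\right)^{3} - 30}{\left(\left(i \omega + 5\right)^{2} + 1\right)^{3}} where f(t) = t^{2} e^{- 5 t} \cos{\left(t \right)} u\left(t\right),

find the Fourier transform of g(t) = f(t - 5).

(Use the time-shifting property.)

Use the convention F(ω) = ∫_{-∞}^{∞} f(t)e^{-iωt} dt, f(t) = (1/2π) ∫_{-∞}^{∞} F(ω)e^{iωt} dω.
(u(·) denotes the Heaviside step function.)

F[g](ω) = \frac{2 \left(- 3 i \omega + \left(i \omega + 5\right)^{3} - 15\right) e^{- 5 i \omega}}{\left(\left(i \omega + 5\right)^{2} + 1\right)^{3}}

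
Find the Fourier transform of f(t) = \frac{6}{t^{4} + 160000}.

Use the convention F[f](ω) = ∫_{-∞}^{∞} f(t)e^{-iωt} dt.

F(ω) = \frac{3 \pi e^{- 10 \sqrt{2} \left|{\omega}\right|} \sin{\left(10 \sqrt{2} \left|{\omega}\right| + \frac{\pi}{4} \right)}}{4000}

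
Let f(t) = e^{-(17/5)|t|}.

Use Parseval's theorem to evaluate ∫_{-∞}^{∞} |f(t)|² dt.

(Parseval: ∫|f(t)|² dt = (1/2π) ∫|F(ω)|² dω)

∫|f(t)|² dt = \frac{5}{17}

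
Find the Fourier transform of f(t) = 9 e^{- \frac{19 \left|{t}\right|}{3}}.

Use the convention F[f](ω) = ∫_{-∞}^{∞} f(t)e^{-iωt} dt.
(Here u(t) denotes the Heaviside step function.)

F(ω) = \frac{1026}{9 \omega^{2} + 361}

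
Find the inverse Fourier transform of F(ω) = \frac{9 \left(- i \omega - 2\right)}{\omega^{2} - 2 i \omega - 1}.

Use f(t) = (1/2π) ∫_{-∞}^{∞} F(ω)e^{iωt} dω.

f(t) = 9 \left(t + 1\right) e^{- t} u\left(t\right)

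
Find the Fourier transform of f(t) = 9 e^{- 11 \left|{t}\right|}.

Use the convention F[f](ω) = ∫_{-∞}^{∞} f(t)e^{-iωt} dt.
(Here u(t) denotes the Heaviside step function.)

F(ω) = \frac{198}{\omega^{2} + 121}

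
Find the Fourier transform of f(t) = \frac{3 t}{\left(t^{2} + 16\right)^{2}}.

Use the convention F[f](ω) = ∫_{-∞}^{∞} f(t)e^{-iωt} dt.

F(ω) = - \frac{3 i \pi \omega e^{- 4 \left|{\omega}\right|}}{8}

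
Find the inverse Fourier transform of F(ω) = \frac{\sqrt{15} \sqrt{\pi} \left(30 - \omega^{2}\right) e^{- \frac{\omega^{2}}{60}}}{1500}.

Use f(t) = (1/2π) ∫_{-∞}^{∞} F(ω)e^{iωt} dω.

f(t) = 9 t^{2} e^{- 15 t^{2}}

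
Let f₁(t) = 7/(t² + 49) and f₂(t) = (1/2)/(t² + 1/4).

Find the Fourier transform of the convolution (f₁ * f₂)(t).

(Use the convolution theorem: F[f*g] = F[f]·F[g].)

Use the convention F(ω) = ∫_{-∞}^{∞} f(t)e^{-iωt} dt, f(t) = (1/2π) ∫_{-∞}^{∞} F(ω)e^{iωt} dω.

F[f₁*f₂](ω) = \pi^{2} e^{- \frac{15 \left|{\omega}\right|}{2}}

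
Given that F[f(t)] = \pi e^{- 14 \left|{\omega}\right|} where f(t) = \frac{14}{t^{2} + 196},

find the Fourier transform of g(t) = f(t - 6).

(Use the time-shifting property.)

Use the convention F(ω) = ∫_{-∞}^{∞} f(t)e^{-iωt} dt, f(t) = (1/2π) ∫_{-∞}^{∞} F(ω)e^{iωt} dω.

F[g](ω) = \pi e^{- 6 i \omega - 14 \left|{\omega}\right|}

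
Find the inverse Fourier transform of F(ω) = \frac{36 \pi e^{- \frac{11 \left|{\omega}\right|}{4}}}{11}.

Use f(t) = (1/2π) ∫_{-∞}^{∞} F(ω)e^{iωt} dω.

f(t) = \frac{9}{t^{2} + \frac{121}{16}}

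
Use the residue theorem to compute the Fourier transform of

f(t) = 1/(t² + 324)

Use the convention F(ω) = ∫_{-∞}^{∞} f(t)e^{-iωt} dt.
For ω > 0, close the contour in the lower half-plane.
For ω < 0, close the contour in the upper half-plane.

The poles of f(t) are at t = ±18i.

Let g(z) = f(z)e^{-iωz}; for large |z| the factor e^{-iωz} decays in the lower half-plane when ω > 0 and in the upper half-plane when ω < 0.

Case ω > 0 (lower half-plane, clockwise contour ⇒ F(ω) = -2πi·ΣRes):
  Res_{z = - 18 i} g(z) = \frac{i e^{- 18 \omega}}{36}
  F(ω) = -2πi·ΣRes = \frac{\pi e^{- 18 \omega}}{18}

Case ω < 0 (upper half-plane, counterclockwise contour ⇒ F(ω) = +2πi·ΣRes):
  Res_{z = 18 i} g(z) = - \frac{i e^{18 \omega}}{36}
  F(ω) = 2πi·ΣRes = \frac{\pi e^{18 \omega}}{18}

Both cases combine into a single formula in |ω|:

F(ω) = \frac{\pi e^{- 18 \left|{\omega}\right|}}{18}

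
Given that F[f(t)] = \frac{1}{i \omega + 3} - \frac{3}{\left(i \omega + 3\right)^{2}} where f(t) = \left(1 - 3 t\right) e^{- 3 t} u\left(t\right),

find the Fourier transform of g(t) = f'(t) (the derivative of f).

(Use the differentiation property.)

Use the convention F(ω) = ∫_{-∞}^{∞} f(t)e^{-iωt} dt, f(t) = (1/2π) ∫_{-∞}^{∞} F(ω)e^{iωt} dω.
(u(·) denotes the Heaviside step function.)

F[g](ω) = \frac{\omega^{2}}{\omega^{2} - 6 i \omega - 9}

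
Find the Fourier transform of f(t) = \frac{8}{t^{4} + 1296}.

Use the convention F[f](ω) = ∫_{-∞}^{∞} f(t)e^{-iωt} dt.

F(ω) = \frac{\pi e^{- 3 \sqrt{2} \left|{\omega}\right|} \sin{\left(3 \sqrt{2} \left|{\omega}\right| + \frac{\pi}{4} \right)}}{27}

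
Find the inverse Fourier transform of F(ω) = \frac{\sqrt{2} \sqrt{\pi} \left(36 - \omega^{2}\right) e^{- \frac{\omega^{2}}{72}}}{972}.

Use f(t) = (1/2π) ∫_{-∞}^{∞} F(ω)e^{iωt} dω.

f(t) = 8 t^{2} e^{- 18 t^{2}}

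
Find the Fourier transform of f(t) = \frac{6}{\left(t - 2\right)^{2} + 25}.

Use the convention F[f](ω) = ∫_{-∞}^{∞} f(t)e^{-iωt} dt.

F(ω) = \frac{6 \pi e^{- 2 i \omega - 5 \left|{\omega}\right|}}{5}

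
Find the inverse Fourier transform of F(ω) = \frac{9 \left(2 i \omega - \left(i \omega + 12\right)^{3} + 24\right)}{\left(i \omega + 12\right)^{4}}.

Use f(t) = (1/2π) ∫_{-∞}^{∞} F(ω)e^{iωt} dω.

f(t) = 9 \left(t^{2} - 1\right) e^{- 12 t} u\left(t\right)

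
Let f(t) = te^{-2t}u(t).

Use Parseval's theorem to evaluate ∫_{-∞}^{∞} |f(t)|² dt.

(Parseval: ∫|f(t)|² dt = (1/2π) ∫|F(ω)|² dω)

∫|f(t)|² dt = \frac{1}{32}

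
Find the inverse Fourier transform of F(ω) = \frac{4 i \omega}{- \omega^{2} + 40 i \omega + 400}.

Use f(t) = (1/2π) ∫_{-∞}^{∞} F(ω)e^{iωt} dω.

f(t) = 4 \left(1 - 20 t\right) e^{- 20 t} u\left(t\right)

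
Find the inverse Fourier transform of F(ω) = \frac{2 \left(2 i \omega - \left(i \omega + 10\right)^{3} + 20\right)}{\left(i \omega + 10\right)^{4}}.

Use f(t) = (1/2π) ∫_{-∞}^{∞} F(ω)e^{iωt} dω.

f(t) = 2 \left(t^{2} - 1\right) e^{- 10 t} u\left(t\right)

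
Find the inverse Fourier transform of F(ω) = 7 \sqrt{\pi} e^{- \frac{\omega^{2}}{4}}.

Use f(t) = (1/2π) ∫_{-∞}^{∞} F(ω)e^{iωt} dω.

f(t) = 7 e^{- t^{2}}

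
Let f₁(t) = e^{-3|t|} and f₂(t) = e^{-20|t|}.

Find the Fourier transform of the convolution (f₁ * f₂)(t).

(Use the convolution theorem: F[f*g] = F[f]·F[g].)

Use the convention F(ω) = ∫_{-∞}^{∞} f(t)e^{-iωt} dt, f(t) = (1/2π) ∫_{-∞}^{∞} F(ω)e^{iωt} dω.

F[f₁*f₂](ω) = \frac{240}{\left(\omega^{2} + 9\right) \left(\omega^{2} + 400\right)}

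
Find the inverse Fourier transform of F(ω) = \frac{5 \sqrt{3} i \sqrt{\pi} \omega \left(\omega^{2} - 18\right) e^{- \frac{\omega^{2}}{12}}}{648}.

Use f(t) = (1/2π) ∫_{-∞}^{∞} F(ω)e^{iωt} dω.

f(t) = 5 t^{3} e^{- 3 t^{2}}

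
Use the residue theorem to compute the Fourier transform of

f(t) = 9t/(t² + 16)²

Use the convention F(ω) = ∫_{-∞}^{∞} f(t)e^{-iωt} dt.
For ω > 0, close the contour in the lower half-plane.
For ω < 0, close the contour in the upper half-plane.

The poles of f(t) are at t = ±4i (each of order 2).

Let g(z) = f(z)e^{-iωz}; for large |z| the factor e^{-iωz} decays in the lower half-plane when ω > 0 and in the upper half-plane when ω < 0.

Case ω > 0 (lower half-plane, clockwise contour ⇒ F(ω) = -2πi·ΣRes):
  Res_{z = - 4 i} g(z) = \frac{9 \omega e^{- 4 \omega}}{16} (pole of order 2)
  F(ω) = -2πi·ΣRes = - \frac{9 i \pi \omega e^{- 4 \omega}}{8}

Case ω < 0 (upper half-plane, counterclockwise contour ⇒ F(ω) = +2πi·ΣRes):
  Res_{z = 4 i} g(z) = - \frac{9 \omega e^{4 \omega}}{16} (pole of order 2)
  F(ω) = 2πi·ΣRes = - \frac{9 i \pi \omega e^{4 \omega}}{8}

Both cases combine into a single formula in |ω|:

F(ω) = - \frac{9 i \pi \omega e^{- 4 \left|{\omega}\right|}}{8}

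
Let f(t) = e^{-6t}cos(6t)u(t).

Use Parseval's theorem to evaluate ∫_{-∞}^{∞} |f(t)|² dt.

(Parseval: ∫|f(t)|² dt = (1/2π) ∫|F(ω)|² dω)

∫|f(t)|² dt = \frac{1}{16}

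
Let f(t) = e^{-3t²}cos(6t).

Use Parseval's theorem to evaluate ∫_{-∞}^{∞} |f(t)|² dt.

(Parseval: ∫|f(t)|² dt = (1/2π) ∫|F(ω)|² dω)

∫|f(t)|² dt = \frac{\sqrt{6} \sqrt{\pi} \left(1 + e^{6}\right)}{12 e^{6}}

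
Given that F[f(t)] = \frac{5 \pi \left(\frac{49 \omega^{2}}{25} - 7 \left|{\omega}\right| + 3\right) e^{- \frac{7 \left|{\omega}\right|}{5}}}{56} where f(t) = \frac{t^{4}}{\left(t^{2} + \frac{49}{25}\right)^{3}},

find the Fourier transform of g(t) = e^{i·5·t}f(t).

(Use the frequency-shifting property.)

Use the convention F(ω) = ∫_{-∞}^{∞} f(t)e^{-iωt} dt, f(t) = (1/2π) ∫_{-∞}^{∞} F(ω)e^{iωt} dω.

F[g](ω) = \frac{\pi \left(49 \left(\omega - 5\right)^{2} - 175 \left|{\omega - 5}\right| + 75\right) e^{- \frac{7 \left|{\omega - 5}\right|}{5}}}{280}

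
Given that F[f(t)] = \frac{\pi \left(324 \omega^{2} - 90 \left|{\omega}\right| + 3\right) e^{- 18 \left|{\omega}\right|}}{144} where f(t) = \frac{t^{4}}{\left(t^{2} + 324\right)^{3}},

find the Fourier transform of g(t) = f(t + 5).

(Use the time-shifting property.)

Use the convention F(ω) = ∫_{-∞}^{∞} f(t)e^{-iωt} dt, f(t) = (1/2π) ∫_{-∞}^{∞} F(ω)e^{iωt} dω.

F[g](ω) = \frac{\pi \left(108 \omega^{2} - 30 \left|{\omega}\right| + 1\right) e^{5 i \omega - 18 \left|{\omega}\right|}}{48}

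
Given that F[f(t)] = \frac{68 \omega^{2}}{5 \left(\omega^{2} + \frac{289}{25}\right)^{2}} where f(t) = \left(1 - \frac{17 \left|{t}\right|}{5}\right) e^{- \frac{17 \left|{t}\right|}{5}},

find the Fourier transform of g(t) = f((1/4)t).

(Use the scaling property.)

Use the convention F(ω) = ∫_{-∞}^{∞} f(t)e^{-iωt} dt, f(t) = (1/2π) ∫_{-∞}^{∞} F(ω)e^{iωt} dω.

F[g](ω) = \frac{544000 \omega^{2}}{\left(400 \omega^{2} + 289\right)^{2}}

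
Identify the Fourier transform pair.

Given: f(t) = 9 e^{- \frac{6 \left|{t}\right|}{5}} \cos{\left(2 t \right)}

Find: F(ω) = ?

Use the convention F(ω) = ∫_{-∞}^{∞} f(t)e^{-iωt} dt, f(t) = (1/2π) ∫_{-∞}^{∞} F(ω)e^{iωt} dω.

F(ω) = \frac{540 \left(25 \omega^{2} + 136\right)}{625 \omega^{4} - 3200 \omega^{2} + 18496}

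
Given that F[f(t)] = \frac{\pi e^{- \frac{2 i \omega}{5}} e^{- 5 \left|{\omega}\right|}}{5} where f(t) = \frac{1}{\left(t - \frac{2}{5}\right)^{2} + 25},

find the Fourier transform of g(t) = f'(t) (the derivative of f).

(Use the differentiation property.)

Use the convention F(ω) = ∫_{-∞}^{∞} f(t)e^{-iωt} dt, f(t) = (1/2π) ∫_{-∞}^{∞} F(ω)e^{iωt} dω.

F[g](ω) = \frac{i \pi \omega e^{- \frac{2 i \omega}{5} - 5 \left|{\omega}\right|}}{5}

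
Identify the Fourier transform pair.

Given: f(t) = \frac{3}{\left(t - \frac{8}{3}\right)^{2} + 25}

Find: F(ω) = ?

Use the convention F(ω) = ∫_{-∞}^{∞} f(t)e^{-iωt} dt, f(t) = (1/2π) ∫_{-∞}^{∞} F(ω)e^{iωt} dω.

F(ω) = \frac{3 \pi e^{- \frac{8 i \omega}{3} - 5 \left|{\omega}\right|}}{5}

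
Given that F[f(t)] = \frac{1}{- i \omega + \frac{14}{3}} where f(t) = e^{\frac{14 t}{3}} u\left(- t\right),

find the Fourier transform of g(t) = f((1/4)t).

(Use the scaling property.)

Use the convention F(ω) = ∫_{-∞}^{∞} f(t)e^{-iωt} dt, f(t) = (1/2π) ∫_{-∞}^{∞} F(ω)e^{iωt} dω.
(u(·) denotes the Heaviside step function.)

F[g](ω) = - \frac{6}{6 i \omega - 7}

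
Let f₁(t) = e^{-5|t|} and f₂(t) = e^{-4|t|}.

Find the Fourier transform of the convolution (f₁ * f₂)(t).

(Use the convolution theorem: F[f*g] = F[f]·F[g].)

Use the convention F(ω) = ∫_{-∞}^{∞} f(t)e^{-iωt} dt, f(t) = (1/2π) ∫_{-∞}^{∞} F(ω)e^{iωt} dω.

F[f₁*f₂](ω) = \frac{80}{\left(\omega^{2} + 16\right) \left(\omega^{2} + 25\right)}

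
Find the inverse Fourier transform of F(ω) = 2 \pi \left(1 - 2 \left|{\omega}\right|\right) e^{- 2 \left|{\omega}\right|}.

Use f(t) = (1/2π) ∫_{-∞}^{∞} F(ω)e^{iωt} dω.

f(t) = \frac{8 t^{2}}{\left(t^{2} + 4\right)^{2}}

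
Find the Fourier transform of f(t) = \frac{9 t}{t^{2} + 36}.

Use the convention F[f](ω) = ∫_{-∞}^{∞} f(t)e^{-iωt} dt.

F(ω) = - 9 i \pi e^{- 6 \left|{\omega}\right|} \operatorname{sign}{\left(\omega \right)}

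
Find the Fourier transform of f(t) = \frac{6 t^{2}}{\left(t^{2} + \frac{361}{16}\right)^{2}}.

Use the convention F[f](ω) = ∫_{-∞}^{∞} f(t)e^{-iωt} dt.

F(ω) = \frac{3 \pi \left(4 - 19 \left|{\omega}\right|\right) e^{- \frac{19 \left|{\omega}\right|}{4}}}{19}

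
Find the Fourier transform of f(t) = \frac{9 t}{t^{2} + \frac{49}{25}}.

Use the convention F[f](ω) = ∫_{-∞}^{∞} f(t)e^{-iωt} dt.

F(ω) = - 9 i \pi e^{- \frac{7 \left|{\omega}\right|}{5}} \operatorname{sign}{\left(\omega \right)}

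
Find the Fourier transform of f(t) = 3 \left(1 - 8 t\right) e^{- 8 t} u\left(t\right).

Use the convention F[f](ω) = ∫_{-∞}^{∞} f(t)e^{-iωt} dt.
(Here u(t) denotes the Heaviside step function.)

F(ω) = \frac{3 i \omega}{- \omega^{2} + 16 i \omega + 64}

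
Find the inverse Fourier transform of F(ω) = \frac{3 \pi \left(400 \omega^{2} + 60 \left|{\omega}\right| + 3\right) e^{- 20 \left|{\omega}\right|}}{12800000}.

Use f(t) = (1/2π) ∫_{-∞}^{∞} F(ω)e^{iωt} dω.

f(t) = \frac{6}{\left(t^{2} + 400\right)^{3}}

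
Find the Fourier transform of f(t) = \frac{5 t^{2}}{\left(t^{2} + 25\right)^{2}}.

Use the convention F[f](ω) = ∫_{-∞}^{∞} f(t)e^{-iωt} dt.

F(ω) = \frac{\pi \left(1 - 5 \left|{\omega}\right|\right) e^{- 5 \left|{\omega}\right|}}{2}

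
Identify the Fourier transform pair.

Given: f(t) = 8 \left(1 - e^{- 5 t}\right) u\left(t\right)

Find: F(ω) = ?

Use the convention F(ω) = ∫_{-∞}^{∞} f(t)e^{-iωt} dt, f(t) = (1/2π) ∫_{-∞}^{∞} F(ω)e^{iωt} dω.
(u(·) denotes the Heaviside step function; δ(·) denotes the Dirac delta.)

F(ω) = 8 \pi \delta\left(\omega\right) - \frac{40 i}{\omega \left(i \omega + 5\right)}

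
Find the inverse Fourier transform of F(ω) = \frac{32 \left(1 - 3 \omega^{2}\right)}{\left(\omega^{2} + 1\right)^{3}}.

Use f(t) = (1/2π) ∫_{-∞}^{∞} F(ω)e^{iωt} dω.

f(t) = 8 t^{2} e^{- \left|{t}\right|}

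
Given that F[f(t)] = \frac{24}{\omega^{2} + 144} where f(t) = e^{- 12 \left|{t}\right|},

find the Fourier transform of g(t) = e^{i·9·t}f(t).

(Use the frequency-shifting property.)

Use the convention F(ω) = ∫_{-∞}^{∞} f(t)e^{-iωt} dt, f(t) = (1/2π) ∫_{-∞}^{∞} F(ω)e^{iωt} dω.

F[g](ω) = \frac{24}{\left(\omega - 9\right)^{2} + 144}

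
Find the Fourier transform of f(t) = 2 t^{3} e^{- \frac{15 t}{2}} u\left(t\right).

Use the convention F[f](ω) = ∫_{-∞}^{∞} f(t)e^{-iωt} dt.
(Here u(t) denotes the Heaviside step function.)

F(ω) = \frac{192}{\left(2 i \omega + 15\right)^{4}}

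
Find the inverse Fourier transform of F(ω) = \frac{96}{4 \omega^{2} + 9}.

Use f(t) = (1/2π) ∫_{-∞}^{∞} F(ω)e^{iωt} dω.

f(t) = 8 e^{- \frac{3 \left|{t}\right|}{2}}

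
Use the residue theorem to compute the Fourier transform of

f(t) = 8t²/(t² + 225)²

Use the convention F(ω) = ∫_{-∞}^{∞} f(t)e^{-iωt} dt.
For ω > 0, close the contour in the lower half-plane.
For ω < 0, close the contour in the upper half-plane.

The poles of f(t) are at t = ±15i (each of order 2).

Let g(z) = f(z)e^{-iωz}; for large |z| the factor e^{-iωz} decays in the lower half-plane when ω > 0 and in the upper half-plane when ω < 0.

Case ω > 0 (lower half-plane, clockwise contour ⇒ F(ω) = -2πi·ΣRes):
  Res_{z = - 15 i} g(z) = i \left(\frac{2}{15} - 2 \omega\right) e^{- 15 \omega} (pole of order 2)
  F(ω) = -2πi·ΣRes = \frac{4 \pi \left(1 - 15 \omega\right) e^{- 15 \omega}}{15}

Case ω < 0 (upper half-plane, counterclockwise contour ⇒ F(ω) = +2πi·ΣRes):
  Res_{z = 15 i} g(z) = i \left(- 2 \omega - \frac{2}{15}\right) e^{15 \omega} (pole of order 2)
  F(ω) = 2πi·ΣRes = \frac{4 \pi \left(15 \omega + 1\right) e^{15 \omega}}{15}

Both cases combine into a single formula in |ω|:

F(ω) = \frac{4 \pi \left(1 - 15 \left|{\omega}\right|\right) e^{- 15 \left|{\omega}\right|}}{15}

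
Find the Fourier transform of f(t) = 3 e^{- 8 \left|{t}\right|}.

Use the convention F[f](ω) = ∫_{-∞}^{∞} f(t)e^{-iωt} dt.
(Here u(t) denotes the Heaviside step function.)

F(ω) = \frac{48}{\omega^{2} + 64}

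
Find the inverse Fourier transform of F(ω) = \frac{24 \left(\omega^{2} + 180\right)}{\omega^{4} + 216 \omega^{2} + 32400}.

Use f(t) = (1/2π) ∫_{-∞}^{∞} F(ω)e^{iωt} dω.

f(t) = e^{- 12 \left|{t}\right|} \cos{\left(6 \left|{t}\right| \right)}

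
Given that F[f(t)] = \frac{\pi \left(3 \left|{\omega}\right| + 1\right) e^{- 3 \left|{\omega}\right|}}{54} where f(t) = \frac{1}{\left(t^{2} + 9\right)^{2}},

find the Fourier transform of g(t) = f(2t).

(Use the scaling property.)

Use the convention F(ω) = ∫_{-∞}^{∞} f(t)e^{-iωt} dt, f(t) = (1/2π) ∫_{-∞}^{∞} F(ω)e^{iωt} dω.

F[g](ω) = \frac{\pi \left(3 \left|{\omega}\right| + 2\right) e^{- \frac{3 \left|{\omega}\right|}{2}}}{216}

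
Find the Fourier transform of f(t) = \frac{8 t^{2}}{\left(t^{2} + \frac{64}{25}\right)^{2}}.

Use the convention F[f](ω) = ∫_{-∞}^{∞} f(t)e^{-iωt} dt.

F(ω) = \frac{\pi \left(5 - 8 \left|{\omega}\right|\right) e^{- \frac{8 \left|{\omega}\right|}{5}}}{2}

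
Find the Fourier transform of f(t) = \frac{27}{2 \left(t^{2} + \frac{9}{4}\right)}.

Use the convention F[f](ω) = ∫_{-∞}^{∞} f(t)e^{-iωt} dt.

F(ω) = 9 \pi e^{- \frac{3 \left|{\omega}\right|}{2}}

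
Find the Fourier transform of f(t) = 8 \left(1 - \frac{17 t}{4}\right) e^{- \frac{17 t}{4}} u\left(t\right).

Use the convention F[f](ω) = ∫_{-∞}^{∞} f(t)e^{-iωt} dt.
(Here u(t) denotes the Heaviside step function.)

F(ω) = \frac{128 i \omega}{- 16 \omega^{2} + 136 i \omega + 289}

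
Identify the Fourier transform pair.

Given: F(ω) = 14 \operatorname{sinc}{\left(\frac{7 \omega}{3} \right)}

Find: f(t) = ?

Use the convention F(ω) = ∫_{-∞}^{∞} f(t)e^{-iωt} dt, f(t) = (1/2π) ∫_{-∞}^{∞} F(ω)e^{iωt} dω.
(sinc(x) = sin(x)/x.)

f(t) = 3 \left(\begin{cases} 1 & \text{for}\: \left|{t}\right| < \frac{7}{3} \\0 & \text{otherwise} \end{cases}\right)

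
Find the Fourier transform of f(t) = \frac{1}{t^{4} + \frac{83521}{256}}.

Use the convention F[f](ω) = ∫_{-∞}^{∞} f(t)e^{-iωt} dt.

F(ω) = \frac{64 \pi e^{- \frac{17 \sqrt{2} \left|{\omega}\right|}{8}} \sin{\left(\frac{17 \sqrt{2} \left|{\omega}\right|}{8} + \frac{\pi}{4} \right)}}{4913}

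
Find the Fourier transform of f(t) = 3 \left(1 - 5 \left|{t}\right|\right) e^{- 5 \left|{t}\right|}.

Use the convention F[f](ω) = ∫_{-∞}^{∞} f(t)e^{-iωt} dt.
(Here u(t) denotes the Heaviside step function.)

F(ω) = \frac{60 \omega^{2}}{\left(\omega^{2} + 25\right)^{2}}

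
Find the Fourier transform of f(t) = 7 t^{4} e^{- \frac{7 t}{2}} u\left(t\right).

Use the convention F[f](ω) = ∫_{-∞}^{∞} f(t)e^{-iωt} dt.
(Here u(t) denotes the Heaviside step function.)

F(ω) = \frac{5376}{\left(2 i \omega + 7\right)^{5}}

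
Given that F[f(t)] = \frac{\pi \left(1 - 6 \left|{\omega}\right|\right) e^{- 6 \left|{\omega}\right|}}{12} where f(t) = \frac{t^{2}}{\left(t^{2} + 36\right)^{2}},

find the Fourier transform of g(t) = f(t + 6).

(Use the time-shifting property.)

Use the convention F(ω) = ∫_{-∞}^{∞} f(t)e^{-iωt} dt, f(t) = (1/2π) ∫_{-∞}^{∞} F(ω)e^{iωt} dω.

F[g](ω) = - \frac{\pi \left(6 \left|{\omega}\right| - 1\right) e^{6 i \omega - 6 \left|{\omega}\right|}}{12}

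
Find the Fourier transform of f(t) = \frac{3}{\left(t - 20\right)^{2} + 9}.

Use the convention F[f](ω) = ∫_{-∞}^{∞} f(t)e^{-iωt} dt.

F(ω) = \pi e^{- 20 i \omega - 3 \left|{\omega}\right|}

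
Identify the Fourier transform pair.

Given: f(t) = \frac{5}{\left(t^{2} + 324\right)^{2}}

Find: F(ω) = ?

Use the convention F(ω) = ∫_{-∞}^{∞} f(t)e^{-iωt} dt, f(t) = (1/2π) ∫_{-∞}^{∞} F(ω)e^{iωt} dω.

F(ω) = \frac{5 \pi \left(18 \left|{\omega}\right| + 1\right) e^{- 18 \left|{\omega}\right|}}{11664}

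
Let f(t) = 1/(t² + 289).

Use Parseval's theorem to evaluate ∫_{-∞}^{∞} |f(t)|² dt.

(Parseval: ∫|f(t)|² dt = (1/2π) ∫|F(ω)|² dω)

∫|f(t)|² dt = \frac{\pi}{9826}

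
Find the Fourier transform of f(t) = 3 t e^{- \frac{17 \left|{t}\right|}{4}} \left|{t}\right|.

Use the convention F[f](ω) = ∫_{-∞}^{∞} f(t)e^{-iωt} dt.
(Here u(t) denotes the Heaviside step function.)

F(ω) = \frac{3072 i \omega \left(16 \omega^{2} - 867\right)}{\left(16 \omega^{2} + 289\right)^{3}}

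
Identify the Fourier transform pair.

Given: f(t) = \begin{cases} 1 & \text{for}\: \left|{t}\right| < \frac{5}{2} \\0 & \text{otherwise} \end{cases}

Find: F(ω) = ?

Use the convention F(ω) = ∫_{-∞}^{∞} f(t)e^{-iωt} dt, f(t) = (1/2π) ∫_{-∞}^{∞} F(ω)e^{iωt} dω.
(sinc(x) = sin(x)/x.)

F(ω) = 5 \operatorname{sinc}{\left(\frac{5 \omega}{2} \right)}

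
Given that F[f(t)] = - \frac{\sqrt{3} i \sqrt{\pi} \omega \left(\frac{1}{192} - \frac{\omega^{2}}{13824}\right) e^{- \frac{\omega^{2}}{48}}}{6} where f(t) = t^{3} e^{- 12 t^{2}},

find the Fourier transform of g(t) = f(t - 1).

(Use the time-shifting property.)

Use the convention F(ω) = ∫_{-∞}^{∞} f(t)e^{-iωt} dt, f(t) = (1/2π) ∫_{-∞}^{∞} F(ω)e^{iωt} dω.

F[g](ω) = \frac{\sqrt{3} i \sqrt{\pi} \omega \left(\omega^{2} - 72\right) e^{- \omega \left(\frac{\omega}{48} + i\right)}}{82944}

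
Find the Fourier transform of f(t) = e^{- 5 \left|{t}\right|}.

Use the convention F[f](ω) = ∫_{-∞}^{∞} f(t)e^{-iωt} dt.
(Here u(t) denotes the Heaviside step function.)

F(ω) = \frac{10}{\omega^{2} + 25}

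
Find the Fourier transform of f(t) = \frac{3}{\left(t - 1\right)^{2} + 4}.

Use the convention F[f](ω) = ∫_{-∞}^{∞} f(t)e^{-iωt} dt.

F(ω) = \frac{3 \pi e^{- i \omega - 2 \left|{\omega}\right|}}{2}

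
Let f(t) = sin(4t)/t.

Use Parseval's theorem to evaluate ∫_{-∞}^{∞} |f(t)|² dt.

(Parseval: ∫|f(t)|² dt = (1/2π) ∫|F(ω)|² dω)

∫|f(t)|² dt = 4 \pi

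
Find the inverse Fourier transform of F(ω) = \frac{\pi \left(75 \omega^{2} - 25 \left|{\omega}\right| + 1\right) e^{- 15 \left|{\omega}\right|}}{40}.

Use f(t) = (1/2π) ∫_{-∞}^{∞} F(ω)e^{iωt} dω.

f(t) = \frac{t^{4}}{\left(t^{2} + 225\right)^{3}}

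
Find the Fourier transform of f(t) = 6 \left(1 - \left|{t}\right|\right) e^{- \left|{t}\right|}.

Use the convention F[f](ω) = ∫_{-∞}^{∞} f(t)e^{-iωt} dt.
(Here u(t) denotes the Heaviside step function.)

F(ω) = \frac{24 \omega^{2}}{\left(\omega^{2} + 1\right)^{2}}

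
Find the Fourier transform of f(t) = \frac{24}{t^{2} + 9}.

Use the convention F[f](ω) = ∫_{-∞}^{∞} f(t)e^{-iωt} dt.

F(ω) = 8 \pi e^{- 3 \left|{\omega}\right|}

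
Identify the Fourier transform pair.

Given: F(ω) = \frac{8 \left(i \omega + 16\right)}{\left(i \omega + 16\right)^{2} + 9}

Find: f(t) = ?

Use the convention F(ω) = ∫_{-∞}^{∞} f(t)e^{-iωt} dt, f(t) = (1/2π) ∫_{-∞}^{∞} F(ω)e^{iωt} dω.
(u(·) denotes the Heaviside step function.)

f(t) = 8 e^{- 16 t} \cos{\left(3 t \right)} u\left(t\right)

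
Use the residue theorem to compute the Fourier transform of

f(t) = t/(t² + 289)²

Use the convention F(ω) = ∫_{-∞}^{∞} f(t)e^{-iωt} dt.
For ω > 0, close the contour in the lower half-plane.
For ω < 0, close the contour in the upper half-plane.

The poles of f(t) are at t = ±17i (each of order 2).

Let g(z) = f(z)e^{-iωz}; for large |z| the factor e^{-iωz} decays in the lower half-plane when ω > 0 and in the upper half-plane when ω < 0.

Case ω > 0 (lower half-plane, clockwise contour ⇒ F(ω) = -2πi·ΣRes):
  Res_{z = - 17 i} g(z) = \frac{\omega e^{- 17 \omega}}{68} (pole of order 2)
  F(ω) = -2πi·ΣRes = - \frac{i \pi \omega e^{- 17 \omega}}{34}

Case ω < 0 (upper half-plane, counterclockwise contour ⇒ F(ω) = +2πi·ΣRes):
  Res_{z = 17 i} g(z) = - \frac{\omega e^{17 \omega}}{68} (pole of order 2)
  F(ω) = 2πi·ΣRes = - \frac{i \pi \omega e^{17 \omega}}{34}

Both cases combine into a single formula in |ω|:

F(ω) = - \frac{i \pi \omega e^{- 17 \left|{\omega}\right|}}{34}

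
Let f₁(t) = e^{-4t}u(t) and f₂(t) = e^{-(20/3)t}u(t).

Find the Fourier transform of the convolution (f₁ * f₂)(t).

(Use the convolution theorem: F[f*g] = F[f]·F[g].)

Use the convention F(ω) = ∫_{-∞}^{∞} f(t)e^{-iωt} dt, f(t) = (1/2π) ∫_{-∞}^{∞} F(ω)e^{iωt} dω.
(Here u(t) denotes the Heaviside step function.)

F[f₁*f₂](ω) = \frac{3}{\left(i \omega + 4\right) \left(3 i \omega + 20\right)}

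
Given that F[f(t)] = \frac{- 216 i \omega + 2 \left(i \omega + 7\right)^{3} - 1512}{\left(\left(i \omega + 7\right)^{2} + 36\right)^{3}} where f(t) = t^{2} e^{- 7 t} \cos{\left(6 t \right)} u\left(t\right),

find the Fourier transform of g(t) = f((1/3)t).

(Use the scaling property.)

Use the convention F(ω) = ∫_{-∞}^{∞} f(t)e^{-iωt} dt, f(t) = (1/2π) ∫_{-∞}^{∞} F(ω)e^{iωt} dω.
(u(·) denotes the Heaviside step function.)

F[g](ω) = \frac{6 \left(- 324 i \omega + \left(3 i \omega + 7\right)^{3} - 756\right)}{\left(\left(3 i \omega + 7\right)^{2} + 36\right)^{3}}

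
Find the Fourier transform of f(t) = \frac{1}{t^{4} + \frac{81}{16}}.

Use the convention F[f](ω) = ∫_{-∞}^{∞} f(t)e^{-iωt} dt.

F(ω) = \frac{8 \pi e^{- \frac{3 \sqrt{2} \left|{\omega}\right|}{4}} \sin{\left(\frac{3 \sqrt{2} \left|{\omega}\right|}{4} + \frac{\pi}{4} \right)}}{27}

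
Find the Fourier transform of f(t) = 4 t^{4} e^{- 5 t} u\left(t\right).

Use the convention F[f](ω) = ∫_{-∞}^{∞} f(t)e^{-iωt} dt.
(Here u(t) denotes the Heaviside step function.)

F(ω) = \frac{96}{\left(i \omega + 5\right)^{5}}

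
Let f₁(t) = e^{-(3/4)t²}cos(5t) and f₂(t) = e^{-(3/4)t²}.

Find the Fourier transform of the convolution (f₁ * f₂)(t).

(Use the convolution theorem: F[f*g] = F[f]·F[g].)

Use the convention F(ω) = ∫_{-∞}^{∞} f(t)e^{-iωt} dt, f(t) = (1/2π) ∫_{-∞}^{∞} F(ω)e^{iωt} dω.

F[f₁*f₂](ω) = \frac{2 \pi \left(e^{\frac{20 \omega}{3}} + 1\right) e^{- \frac{2 \omega^{2}}{3} - \frac{10 \omega}{3} - \frac{25}{3}}}{3}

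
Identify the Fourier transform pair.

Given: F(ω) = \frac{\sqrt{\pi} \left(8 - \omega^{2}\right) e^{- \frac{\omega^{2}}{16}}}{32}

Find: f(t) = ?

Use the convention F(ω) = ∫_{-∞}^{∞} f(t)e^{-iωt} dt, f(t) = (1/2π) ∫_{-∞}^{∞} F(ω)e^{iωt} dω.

f(t) = 4 t^{2} e^{- 4 t^{2}}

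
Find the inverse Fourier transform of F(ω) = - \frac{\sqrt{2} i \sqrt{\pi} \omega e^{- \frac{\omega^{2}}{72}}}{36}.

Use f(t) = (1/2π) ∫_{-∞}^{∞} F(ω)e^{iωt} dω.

f(t) = 6 t e^{- 18 t^{2}}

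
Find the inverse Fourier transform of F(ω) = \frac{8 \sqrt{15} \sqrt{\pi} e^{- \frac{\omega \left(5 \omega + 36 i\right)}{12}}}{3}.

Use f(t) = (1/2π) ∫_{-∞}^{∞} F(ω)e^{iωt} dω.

f(t) = 8 e^{- \frac{3 \left(t - 3\right)^{2}}{5}}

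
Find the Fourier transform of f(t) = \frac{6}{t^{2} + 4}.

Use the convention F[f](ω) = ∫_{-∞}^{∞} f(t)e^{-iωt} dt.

F(ω) = 3 \pi e^{- 2 \left|{\omega}\right|}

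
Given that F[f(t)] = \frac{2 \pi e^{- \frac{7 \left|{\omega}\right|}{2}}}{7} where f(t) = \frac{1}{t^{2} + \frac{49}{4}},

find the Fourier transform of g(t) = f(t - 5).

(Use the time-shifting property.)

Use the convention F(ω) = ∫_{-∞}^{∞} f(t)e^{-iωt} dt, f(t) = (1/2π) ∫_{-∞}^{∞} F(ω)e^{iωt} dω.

F[g](ω) = \frac{2 \pi e^{- 5 i \omega - \frac{7 \left|{\omega}\right|}{2}}}{7}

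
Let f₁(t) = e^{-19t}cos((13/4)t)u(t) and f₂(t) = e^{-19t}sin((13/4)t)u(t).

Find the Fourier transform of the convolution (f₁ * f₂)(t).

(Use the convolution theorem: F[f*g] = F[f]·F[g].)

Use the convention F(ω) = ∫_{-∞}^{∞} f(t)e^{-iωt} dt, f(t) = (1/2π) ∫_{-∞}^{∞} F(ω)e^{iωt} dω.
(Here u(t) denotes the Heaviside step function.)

F[f₁*f₂](ω) = \frac{832 \left(i \omega + 19\right)}{\left(16 \left(i \omega + 19\right)^{2} + 169\right)^{2}}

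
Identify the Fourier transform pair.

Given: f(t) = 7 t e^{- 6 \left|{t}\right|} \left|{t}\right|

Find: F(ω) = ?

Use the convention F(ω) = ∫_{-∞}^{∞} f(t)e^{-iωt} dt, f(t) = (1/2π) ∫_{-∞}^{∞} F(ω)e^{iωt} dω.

F(ω) = \frac{28 i \omega \left(\omega^{2} - 108\right)}{\left(\omega^{2} + 36\right)^{3}}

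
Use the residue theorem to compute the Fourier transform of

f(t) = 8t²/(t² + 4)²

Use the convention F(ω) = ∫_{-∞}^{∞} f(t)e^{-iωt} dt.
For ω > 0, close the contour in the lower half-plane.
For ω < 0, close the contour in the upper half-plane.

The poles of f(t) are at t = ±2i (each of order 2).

Let g(z) = f(z)e^{-iωz}; for large |z| the factor e^{-iωz} decays in the lower half-plane when ω > 0 and in the upper half-plane when ω < 0.

Case ω > 0 (lower half-plane, clockwise contour ⇒ F(ω) = -2πi·ΣRes):
  Res_{z = - 2 i} g(z) = i \left(1 - 2 \omega\right) e^{- 2 \omega} (pole of order 2)
  F(ω) = -2πi·ΣRes = 2 \pi \left(1 - 2 \omega\right) e^{- 2 \omega}

Case ω < 0 (upper half-plane, counterclockwise contour ⇒ F(ω) = +2πi·ΣRes):
  Res_{z = 2 i} g(z) = i \left(- 2 \omega - 1\right) e^{2 \omega} (pole of order 2)
  F(ω) = 2πi·ΣRes = 2 \pi \left(2 \omega + 1\right) e^{2 \omega}

Both cases combine into a single formula in |ω|:

F(ω) = 2 \pi \left(1 - 2 \left|{\omega}\right|\right) e^{- 2 \left|{\omega}\right|}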